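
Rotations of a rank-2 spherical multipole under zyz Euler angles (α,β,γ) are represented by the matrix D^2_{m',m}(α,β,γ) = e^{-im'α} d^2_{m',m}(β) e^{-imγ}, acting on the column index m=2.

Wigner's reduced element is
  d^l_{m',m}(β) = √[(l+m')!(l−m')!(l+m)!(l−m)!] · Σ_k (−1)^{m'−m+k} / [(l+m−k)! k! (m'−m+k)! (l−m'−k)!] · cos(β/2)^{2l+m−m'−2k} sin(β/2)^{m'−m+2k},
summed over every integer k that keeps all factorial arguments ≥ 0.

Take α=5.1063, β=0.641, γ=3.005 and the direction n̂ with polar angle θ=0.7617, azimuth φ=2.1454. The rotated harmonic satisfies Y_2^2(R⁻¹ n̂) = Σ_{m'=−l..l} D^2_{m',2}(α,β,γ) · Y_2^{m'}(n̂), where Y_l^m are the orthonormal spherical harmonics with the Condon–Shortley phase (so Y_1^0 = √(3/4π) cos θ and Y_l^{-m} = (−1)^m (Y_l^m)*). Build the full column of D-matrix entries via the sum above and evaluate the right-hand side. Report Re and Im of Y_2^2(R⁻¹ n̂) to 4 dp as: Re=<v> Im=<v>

Re=0.3240 Im=0.1880

Need the full column D^2_{m',2} for m'=−2..2 at α=5.1063, β=0.641, γ=3.005.
cos(β/2)=0.949078, sin(β/2)=0.315041
d^2_{-2,2}: single k=4 term ⇒ +0.009851;  D = -0.004807-0.008598i
d^2_{-1,2}: single k=3 term ⇒ +0.059352;  D = +0.036721-0.046628i
d^2_{0,2}: single k=2 term ⇒ +0.218985;  D = +0.210864+0.059082i
d^2_{1,2}: single k=1 term ⇒ +0.538645;  D = +0.064871+0.534725i
d^2_{2,2}: single k=0 term ⇒ +0.811349;  D = -0.706256+0.399361i
Y_2^{m'}(θ=0.7617,φ=2.1454) and Σ D·Y over m':
  (-0.0048-0.0086i)·(-0.0753+0.1679i)  (+0.0367-0.0466i)·(-0.2097-0.3239i)  (+0.2109+0.0591i)·(+0.1801+0.0000i)  (+0.0649+0.5347i)·(+0.2097-0.3239i)  (-0.7063+0.3994i)·(-0.0753-0.1679i)
Y_2^2(R⁻¹ n̂) = +0.323988+0.187987i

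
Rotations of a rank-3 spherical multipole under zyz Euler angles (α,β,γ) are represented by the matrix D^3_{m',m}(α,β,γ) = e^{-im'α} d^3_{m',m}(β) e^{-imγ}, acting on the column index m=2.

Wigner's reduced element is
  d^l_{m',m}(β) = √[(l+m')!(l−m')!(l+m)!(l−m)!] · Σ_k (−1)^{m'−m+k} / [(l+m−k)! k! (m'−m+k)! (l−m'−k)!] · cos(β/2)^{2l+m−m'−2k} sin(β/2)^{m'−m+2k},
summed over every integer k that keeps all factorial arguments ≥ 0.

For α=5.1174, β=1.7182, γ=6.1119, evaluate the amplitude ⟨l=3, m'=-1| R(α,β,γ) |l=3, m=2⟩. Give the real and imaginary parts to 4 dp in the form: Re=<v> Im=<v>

First d^3_{-1,2}(β=1.7182), then the phase factors e^{-i(-1)α} and e^{-i(2)γ}:
With c≡cos(β/2)=0.653119 and s≡sin(β/2)=0.757255, N=[2·24·120·1]^{1/2}=75.894664
The bounds max(0,m−m')=3 and min(l+m,l−m')=4 give 2 terms
  k=3: (−1)^0·75.8947/(12)·0.6531^3·0.7573^3 = +0.765128
  k=4: (−1)^1·75.8947/(24)·0.6531^1·0.7573^5 = -0.514284
d^3_{-1,2}(1.7182) = +0.765128 -0.514284 = +0.250843
D = (+0.394029-0.919098i)·(+0.250843)·(+0.941894+0.335909i) = +0.170540-0.183952i

Re=0.1705 Im=-0.1840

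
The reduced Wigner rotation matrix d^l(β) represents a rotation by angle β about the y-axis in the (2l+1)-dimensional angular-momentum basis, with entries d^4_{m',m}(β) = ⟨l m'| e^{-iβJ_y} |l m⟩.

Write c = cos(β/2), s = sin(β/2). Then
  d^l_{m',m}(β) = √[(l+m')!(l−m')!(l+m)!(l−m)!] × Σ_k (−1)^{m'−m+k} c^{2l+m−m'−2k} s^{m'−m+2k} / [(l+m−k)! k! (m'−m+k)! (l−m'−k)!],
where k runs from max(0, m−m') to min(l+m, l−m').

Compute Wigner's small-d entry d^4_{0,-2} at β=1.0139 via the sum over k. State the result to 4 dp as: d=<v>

d^4_{0,-2}(β=1.0139) via Wigner's sum:
With c≡cos(β/2)=0.874229 and s≡sin(β/2)=0.485513, N=[24·24·2·720]^{1/2}=910.735966
k: max(0,(-2)−(0))=0 … min(4+(-2),4−(0))=2
  k=0: (−1)^2·910.7360/(96)·0.8742^6·0.4855^2 = +0.998333
  k=1: (−1)^3·910.7360/(36)·0.8742^4·0.4855^4 = -0.821099
  k=2: (−1)^4·910.7360/(96)·0.8742^2·0.4855^6 = +0.094968
d^4_{0,-2}(1.0139) = +0.998333 -0.821099 +0.094968 = +0.272203

d=0.2722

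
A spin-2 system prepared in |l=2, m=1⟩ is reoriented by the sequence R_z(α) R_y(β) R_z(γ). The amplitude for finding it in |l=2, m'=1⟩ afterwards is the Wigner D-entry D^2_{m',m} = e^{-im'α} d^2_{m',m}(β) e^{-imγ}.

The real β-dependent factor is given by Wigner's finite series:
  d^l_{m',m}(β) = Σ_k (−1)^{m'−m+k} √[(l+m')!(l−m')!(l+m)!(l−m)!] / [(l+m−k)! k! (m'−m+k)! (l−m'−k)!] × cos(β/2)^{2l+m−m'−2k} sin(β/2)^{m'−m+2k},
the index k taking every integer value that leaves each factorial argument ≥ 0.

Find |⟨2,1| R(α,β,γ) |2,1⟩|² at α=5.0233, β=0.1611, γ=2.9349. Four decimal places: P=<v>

Split into d^2_{1,1}(β=0.1611) × two z-phases.
c=cos(0.1611/2)=0.996758, s=sin(0.1611/2)=0.080463; N=√[6·1·6·1]=6.000000
k∈{0,1} keeps every argument non-negative
  k=0: (−1)^0·6.0000/(6)·0.9968^4·0.0805^0 = +0.987093
  k=1: (−1)^1·6.0000/(2)·0.9968^2·0.0805^2 = -0.019297
d^2_{1,1}(0.1611) = +0.987093 -0.019297 = +0.967796
|D^2_{1,1}|² = |d^2_{1,1}(β)|² = (+0.967796)² = 0.936630 (the z-rotation phases have unit modulus)

P=0.9366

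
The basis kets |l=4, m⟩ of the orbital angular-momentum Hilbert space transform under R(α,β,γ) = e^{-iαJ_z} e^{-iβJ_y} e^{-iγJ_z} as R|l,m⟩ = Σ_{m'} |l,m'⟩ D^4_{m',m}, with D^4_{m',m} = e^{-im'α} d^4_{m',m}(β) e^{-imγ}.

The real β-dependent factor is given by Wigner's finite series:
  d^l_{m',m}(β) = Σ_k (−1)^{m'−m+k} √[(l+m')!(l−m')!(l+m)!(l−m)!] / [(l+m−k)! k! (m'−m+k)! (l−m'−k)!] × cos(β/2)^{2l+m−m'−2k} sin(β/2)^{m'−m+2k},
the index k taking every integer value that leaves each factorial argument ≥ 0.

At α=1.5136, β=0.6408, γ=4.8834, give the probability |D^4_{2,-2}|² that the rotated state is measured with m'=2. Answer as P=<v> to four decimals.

P=0.0119

D^4_{2,-2}(1.5136,0.6408,4.8834) = e^{-i·2·1.5136}·d^4_{2,-2}(0.6408)·e^{-i·-2·4.8834}. Compute d first:
With c≡cos(β/2)=0.949110 and s≡sin(β/2)=0.314946, N=[720·2·2·720]^{1/2}=1440.000000
k: max(0,(-2)−(2))=0 … min(4+(-2),4−(2))=2
  k=0: (−1)^4·1440.0000/(96)·0.9491^4·0.3149^4 = +0.119757
  k=1: (−1)^5·1440.0000/(120)·0.9491^2·0.3149^6 = -0.010550
  k=2: (−1)^6·1440.0000/(1440)·0.9491^0·0.3149^8 = +0.000097
d^4_{2,-2}(0.6408) = +0.119757 -0.010550 +0.000097 = +0.109305
|D^4_{2,-2}|² = |d^4_{2,-2}(β)|² = (+0.109305)² = 0.011948 (the z-rotation phases have unit modulus)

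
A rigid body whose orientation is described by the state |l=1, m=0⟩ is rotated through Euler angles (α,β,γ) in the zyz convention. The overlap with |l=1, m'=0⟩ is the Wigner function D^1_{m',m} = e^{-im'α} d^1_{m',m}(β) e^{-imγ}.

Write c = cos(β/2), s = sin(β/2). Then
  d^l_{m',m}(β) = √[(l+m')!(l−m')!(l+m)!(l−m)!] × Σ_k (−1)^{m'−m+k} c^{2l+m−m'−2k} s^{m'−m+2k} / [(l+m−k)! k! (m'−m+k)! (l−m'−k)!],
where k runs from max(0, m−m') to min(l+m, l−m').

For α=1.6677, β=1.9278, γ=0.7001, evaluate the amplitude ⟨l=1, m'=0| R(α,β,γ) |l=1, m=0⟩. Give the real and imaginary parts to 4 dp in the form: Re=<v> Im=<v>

Re=-0.3495 Im=0.0000

First d^1_{0,0}(β=1.9278), then the phase factors e^{-i(0)α} and e^{-i(0)γ}:
With c≡cos(β/2)=0.570321 and s≡sin(β/2)=0.821422, N=[1·1·1·1]^{1/2}=1.000000
k∈{0,1} keeps every argument non-negative
  k=0: (−1)^0·1.0000/(1)·0.5703^2·0.8214^0 = +0.325266
  k=1: (−1)^1·1.0000/(1)·0.5703^0·0.8214^2 = -0.674734
d^1_{0,0}(1.9278) = +0.325266 -0.674734 = -0.349468
Phases: e^{-i·(0)·1.6677}=+1.000000+0.000000i, e^{-i·(0)·0.7001}=+1.000000+0.000000i ⇒ D=-0.349468+0.000000i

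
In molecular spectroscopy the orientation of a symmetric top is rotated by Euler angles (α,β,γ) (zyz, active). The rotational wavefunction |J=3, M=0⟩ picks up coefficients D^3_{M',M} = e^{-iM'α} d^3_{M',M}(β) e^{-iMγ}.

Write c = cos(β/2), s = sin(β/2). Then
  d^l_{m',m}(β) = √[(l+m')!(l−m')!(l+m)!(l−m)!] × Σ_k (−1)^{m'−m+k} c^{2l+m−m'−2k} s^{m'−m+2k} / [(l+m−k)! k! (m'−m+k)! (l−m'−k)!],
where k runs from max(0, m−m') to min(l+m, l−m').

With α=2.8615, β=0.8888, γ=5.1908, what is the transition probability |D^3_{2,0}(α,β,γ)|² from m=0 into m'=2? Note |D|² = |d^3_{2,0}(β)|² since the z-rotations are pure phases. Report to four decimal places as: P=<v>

D^3_{2,0}(2.8615,0.8888,5.1908) = e^{-i·2·2.8615}·d^3_{2,0}(0.8888)·e^{-i·0·5.1908}. Compute d first:
c=cos(0.8888/2)=0.902869, s=sin(0.8888/2)=0.429916; N=√[120·1·6·6]=65.726707
Admissible k: 0..1 (factorial args all ≥0)
  k=0: (−1)^2·65.7267/(12)·0.9029^4·0.4299^2 = +0.672708
  k=1: (−1)^3·65.7267/(12)·0.9029^2·0.4299^4 = -0.152526
d^3_{2,0}(0.8888) = +0.672708 -0.152526 = +0.520182
|D^3_{2,0}|² = |d^3_{2,0}(β)|² = (+0.520182)² = 0.270589 (the z-rotation phases have unit modulus)

P=0.2706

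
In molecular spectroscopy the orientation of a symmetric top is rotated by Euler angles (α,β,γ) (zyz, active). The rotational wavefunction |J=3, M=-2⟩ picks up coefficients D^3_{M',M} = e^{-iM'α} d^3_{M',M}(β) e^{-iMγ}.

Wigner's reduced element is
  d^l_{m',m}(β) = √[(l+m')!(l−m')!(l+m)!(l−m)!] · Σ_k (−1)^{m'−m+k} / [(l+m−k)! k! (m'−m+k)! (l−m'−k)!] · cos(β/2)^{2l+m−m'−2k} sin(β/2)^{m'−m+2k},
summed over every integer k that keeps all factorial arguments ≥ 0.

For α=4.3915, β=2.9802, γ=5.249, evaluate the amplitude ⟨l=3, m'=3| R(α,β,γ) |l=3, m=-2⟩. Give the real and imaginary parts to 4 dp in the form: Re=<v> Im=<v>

Re=0.1736 Im=0.0871

First d^3_{3,-2}(β=2.9802), then the phase factors e^{-i(3)α} and e^{-i(-2)γ}:
c=cos(2.9802/2)=0.080609, s=sin(2.9802/2)=0.996746; N=√[720·1·1·120]=293.938769
Admissible k: 0..0 (factorial args all ≥0)
  k=0: (−1)^5·293.9388/(120)·0.0806^1·0.9967^5 = -0.194259
d^3_{3,-2}(2.9802) = -0.194259
Attach z-rotation phases: D = e^{-i(3)(4.3915)}·(-0.194259)·e^{-i(-2)(5.249)} = +0.173624+0.087126i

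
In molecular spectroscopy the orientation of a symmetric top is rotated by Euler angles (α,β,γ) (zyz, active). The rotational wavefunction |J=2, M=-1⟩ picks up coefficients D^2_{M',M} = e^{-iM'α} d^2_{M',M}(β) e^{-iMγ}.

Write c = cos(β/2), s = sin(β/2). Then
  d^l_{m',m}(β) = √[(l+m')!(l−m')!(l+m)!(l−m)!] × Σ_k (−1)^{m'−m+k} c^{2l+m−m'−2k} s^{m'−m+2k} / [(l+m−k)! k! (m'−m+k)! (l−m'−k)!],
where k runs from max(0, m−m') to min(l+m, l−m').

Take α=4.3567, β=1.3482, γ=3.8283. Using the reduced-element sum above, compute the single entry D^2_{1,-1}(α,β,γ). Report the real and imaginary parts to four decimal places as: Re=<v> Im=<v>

Re=0.4850 Im=-0.2832

Split into d^2_{1,-1}(β=1.3482) × two z-phases.
Half-angle: c=0.781269, s=0.624194. N=√(6·1·1·6)=6.000000
Admissible k: 0..1 (factorial args all ≥0)
  k=0: (−1)^2·6.0000/(2)·0.7813^2·0.6242^2 = +0.713448
  k=1: (−1)^3·6.0000/(6)·0.7813^0·0.6242^4 = -0.151803
d^2_{1,-1}(1.3482) = +0.713448 -0.151803 = +0.561645
Phases: e^{-i·(1)·4.3567}=-0.348236+0.937407i, e^{-i·(-1)·3.8283}=-0.773338-0.633994i ⇒ D=+0.485045-0.283155i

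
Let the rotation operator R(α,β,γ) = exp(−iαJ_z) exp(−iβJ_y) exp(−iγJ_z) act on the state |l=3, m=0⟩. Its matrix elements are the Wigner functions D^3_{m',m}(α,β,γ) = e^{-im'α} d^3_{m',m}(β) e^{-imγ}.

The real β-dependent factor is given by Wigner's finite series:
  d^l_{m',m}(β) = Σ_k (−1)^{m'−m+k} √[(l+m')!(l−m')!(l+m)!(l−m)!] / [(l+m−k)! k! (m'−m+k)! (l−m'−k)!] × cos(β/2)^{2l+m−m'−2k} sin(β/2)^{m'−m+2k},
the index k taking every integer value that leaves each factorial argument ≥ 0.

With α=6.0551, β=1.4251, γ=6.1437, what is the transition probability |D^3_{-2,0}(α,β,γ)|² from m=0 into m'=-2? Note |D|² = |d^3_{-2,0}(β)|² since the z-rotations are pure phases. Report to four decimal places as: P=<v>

Split into d^3_{-2,0}(β=1.4251) × two z-phases.
Half-angle: c=0.756697, s=0.653765. N=√(1·120·6·6)=65.726707
k: max(0,(0)−(-2))=2 … min(3+(0),3−(-2))=3
  k=2: (−1)^0·65.7267/(12)·0.7567^4·0.6538^2 = +0.767526
  k=3: (−1)^1·65.7267/(12)·0.7567^2·0.6538^4 = -0.572918
d^3_{-2,0}(1.4251) = +0.767526 -0.572918 = +0.194608
|D^3_{-2,0}|² = |d^3_{-2,0}(β)|² = (+0.194608)² = 0.037872 (the z-rotation phases have unit modulus)

P=0.0379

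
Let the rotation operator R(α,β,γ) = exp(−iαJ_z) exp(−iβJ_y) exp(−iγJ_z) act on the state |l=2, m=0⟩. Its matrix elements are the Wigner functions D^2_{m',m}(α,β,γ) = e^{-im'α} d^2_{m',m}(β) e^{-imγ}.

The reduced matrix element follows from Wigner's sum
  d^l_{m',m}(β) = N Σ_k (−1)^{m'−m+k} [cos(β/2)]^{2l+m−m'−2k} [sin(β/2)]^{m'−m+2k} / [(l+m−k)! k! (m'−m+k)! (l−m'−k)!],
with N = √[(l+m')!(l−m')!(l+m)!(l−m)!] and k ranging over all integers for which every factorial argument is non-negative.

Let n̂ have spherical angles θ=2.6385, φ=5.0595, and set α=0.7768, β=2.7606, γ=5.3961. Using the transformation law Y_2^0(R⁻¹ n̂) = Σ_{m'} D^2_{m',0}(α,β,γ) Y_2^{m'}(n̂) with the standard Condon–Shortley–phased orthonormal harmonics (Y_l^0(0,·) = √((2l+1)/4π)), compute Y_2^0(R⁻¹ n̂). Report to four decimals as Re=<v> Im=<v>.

Need the full column D^2_{m',0} for m'=−2..2 at α=0.7768, β=2.7606, γ=5.3961.
cos(β/2)=0.189346, sin(β/2)=0.981910
d^2_{-2,0}: single k=2 term ⇒ +0.084671;  D = +0.001456+0.084658i
d^2_{-1,0}: k∈[1..2] ⇒ +0.016327 -0.439084 = -0.422757;  D = -0.301493-0.296353i
d^2_{0,0}: k∈[0..2] ⇒ +0.001285 -0.138267 +0.929581 = +0.792600;  D = +0.792600+0.000000i
d^2_{1,0}: k∈[0..1] ⇒ -0.016327 +0.439084 = +0.422757;  D = +0.301493-0.296353i
d^2_{2,0}: single k=0 term ⇒ +0.084671;  D = +0.001456-0.084658i
Y_2^{m'}(θ=2.6385,φ=5.0595) and Σ D·Y over m':
  (+0.0015+0.0847i)·(-0.0690+0.0574i)  (-0.3015-0.2964i)·(-0.1110-0.3069i)  (+0.7926+0.0000i)·(+0.4108+0.0000i)  (+0.3015-0.2964i)·(+0.1110-0.3069i)  (+0.0015-0.0847i)·(-0.0690-0.0574i)
Y_2^0(R⁻¹ n̂) = +0.200762+0.000000i

Re=0.2008 Im=0.0000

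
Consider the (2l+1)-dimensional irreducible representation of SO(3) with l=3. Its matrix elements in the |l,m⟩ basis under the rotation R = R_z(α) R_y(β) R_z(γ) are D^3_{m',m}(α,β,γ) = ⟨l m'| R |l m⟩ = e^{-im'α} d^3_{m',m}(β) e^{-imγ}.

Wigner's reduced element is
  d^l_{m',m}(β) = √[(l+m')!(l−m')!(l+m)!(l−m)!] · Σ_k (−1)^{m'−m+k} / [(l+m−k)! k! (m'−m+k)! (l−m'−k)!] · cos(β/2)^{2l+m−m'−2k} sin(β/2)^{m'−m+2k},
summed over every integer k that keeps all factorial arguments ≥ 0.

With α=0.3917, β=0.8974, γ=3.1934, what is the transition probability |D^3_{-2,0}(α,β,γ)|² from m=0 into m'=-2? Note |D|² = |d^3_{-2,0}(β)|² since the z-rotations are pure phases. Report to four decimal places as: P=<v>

First d^3_{-2,0}(β=0.8974), then the phase factors e^{-i(-2)α} and e^{-i(0)γ}:
Half-angle: c=0.901012, s=0.433795. N=√(1·120·6·6)=65.726707
The bounds max(0,m−m')=2 and min(l+m,l−m')=3 give 2 terms
  k=2: (−1)^0·65.7267/(12)·0.9010^4·0.4338^2 = +0.679283
  k=3: (−1)^1·65.7267/(12)·0.9010^2·0.4338^4 = -0.157456
d^3_{-2,0}(0.8974) = +0.679283 -0.157456 = +0.521827
|D^3_{-2,0}|² = |d^3_{-2,0}(β)|² = (+0.521827)² = 0.272304 (the z-rotation phases have unit modulus)

P=0.2723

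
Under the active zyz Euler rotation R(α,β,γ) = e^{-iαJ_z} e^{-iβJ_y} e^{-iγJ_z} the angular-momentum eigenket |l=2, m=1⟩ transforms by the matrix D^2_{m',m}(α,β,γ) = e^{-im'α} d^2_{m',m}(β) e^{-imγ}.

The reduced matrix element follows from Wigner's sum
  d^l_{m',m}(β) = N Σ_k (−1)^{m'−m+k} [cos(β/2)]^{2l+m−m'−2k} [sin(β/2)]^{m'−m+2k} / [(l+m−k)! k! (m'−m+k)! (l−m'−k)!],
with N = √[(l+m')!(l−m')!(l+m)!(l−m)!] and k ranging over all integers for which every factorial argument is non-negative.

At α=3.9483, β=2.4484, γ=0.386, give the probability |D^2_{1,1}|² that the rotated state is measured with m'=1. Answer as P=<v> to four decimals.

P=0.0858

Split into d^2_{1,1}(β=2.4484) × two z-phases.
Half-angle: c=0.339699, s=0.940534. N=√(6·1·6·1)=6.000000
The bounds max(0,m−m')=0 and min(l+m,l−m')=1 give 2 terms
  k=0: (−1)^0·6.0000/(6)·0.3397^4·0.9405^0 = +0.013316
  k=1: (−1)^1·6.0000/(2)·0.3397^2·0.9405^2 = -0.306237
d^2_{1,1}(2.4484) = +0.013316 -0.306237 = -0.292921
|D^2_{1,1}|² = |d^2_{1,1}(β)|² = (-0.292921)² = 0.085803 (the z-rotation phases have unit modulus)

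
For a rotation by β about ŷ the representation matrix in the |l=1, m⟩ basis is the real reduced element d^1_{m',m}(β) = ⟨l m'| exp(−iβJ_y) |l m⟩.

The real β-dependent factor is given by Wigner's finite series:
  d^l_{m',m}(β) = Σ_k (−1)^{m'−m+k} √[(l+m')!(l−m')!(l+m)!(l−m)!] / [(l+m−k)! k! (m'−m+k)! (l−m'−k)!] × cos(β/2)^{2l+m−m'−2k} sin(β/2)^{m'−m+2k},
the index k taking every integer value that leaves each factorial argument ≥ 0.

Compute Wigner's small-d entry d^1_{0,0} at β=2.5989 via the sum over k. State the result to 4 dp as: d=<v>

d^1_{0,0}(β=2.5989) via Wigner's sum:
Half-angle: c=0.268029, s=0.963411. N=√(1·1·1·1)=1.000000
k: max(0,(0)−(0))=0 … min(1+(0),1−(0))=1
  k=0: (−1)^0·1.0000/(1)·0.2680^2·0.9634^0 = +0.071839
  k=1: (−1)^1·1.0000/(1)·0.2680^0·0.9634^2 = -0.928161
d^1_{0,0}(2.5989) = +0.071839 -0.928161 = -0.856321

d=-0.8563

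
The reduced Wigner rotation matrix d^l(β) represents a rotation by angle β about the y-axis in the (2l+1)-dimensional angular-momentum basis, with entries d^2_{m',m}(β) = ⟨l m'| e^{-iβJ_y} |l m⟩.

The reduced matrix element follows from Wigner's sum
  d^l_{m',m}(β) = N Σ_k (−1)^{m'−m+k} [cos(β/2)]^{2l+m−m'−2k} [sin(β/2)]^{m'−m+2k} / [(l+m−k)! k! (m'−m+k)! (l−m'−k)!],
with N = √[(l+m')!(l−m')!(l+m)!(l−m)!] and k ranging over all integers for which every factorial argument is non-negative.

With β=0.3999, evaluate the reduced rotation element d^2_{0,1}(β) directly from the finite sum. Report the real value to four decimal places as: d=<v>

d^2_{0,1}(β=0.3999) via Wigner's sum:
With c≡cos(β/2)=0.980077 and s≡sin(β/2)=0.198620, N=[2·2·6·1]^{1/2}=4.898979
The bounds max(0,m−m')=1 and min(l+m,l−m')=2 give 2 terms
  k=1: (−1)^0·4.8990/(2)·0.9801^3·0.1986^1 = +0.458015
  k=2: (−1)^1·4.8990/(2)·0.9801^1·0.1986^3 = -0.018811
d^2_{0,1}(0.3999) = +0.458015 -0.018811 = +0.439204

d=0.4392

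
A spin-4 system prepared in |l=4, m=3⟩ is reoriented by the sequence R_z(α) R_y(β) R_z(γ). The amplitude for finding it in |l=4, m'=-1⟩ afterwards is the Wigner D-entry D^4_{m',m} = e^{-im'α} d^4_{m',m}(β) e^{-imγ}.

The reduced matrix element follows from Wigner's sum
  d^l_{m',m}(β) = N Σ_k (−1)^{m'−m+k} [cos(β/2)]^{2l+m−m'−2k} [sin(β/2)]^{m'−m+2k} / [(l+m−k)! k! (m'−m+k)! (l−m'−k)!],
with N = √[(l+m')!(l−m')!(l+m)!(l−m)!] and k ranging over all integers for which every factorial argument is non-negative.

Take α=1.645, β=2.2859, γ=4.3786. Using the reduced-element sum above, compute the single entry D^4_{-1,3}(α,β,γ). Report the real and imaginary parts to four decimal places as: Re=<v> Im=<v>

Re=-0.2407 Im=-0.4457

D^4_{-1,3}(1.645,2.2859,4.3786) = e^{-i·-1·1.645}·d^4_{-1,3}(2.2859)·e^{-i·3·4.3786}. Compute d first:
Half-angle: c=0.414912, s=0.909861. N=√(6·120·5040·1)=1904.940944
Admissible k: 4..5 (factorial args all ≥0)
  k=4: (−1)^0·1904.9409/(144)·0.4149^4·0.9099^4 = +0.268686
  k=5: (−1)^1·1904.9409/(240)·0.4149^2·0.9099^6 = -0.775237
d^4_{-1,3}(2.2859) = +0.268686 -0.775237 = -0.506551
D = (-0.074136+0.997248i)·(-0.506551)·(+0.842209-0.539152i) = -0.240728-0.445694i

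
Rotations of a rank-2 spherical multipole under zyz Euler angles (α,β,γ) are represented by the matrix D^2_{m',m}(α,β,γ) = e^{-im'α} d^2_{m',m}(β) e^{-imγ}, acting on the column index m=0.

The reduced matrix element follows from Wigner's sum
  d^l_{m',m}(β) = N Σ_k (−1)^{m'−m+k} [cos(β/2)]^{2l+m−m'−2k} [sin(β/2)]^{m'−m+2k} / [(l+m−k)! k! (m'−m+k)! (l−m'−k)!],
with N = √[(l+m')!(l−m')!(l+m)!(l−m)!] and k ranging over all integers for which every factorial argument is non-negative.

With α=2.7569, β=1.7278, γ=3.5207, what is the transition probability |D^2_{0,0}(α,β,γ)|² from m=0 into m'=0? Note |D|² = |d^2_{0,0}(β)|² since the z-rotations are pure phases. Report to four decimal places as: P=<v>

D^2_{0,0}(2.7569,1.7278,3.5207) = e^{-i·0·2.7569}·d^2_{0,0}(1.7278)·e^{-i·0·3.5207}. Compute d first:
Half-angle: c=0.649477, s=0.760381. N=√(2·2·2·2)=4.000000
Admissible k: 0..2 (factorial args all ≥0)
  k=0: (−1)^0·4.0000/(4)·0.6495^4·0.7604^0 = +0.177932
  k=1: (−1)^1·4.0000/(1)·0.6495^2·0.7604^2 = -0.975552
  k=2: (−1)^2·4.0000/(4)·0.6495^0·0.7604^4 = +0.334292
d^2_{0,0}(1.7278) = +0.177932 -0.975552 +0.334292 = -0.463328
|D^2_{0,0}|² = |d^2_{0,0}(β)|² = (-0.463328)² = 0.214672 (the z-rotation phases have unit modulus)

P=0.2147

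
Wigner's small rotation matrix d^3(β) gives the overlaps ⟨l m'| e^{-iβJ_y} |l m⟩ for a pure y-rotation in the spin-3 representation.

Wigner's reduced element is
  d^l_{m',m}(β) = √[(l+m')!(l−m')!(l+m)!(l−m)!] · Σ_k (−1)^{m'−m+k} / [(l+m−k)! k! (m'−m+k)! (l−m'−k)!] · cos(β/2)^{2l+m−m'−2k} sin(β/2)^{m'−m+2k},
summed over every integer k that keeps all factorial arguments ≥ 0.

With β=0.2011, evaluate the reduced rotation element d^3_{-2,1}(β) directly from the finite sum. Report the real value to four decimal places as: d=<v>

d=0.0063

d^3_{-2,1}(β=0.2011) via Wigner's sum:
Half-angle: c=0.994949, s=0.100381. N=√(1·120·24·2)=75.894664
k∈{3,4} keeps every argument non-negative
  k=3: (−1)^0·75.8947/(12)·0.9949^3·0.1004^3 = +0.006301
  k=4: (−1)^1·75.8947/(24)·0.9949^1·0.1004^5 = -0.000032
d^3_{-2,1}(0.2011) = +0.006301 -0.000032 = +0.006269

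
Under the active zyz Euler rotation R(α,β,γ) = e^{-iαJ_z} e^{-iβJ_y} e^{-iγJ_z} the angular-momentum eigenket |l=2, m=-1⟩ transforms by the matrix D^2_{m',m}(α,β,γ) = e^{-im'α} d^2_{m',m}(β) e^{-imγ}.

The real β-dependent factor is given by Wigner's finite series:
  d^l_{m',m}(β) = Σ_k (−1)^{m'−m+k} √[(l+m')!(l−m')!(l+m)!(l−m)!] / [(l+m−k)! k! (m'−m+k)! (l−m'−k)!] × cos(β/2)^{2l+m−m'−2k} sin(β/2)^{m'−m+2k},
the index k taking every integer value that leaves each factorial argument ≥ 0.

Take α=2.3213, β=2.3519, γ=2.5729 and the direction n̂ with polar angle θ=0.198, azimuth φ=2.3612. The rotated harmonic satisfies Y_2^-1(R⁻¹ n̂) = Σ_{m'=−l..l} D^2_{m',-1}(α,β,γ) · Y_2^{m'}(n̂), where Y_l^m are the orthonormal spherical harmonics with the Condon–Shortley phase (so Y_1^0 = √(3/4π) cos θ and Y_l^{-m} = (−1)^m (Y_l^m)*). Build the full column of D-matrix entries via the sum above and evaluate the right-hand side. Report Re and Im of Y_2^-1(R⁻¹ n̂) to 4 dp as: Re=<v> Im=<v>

Need the full column D^2_{m',-1} for m'=−2..2 at α=2.3213, β=2.3519, γ=2.5729.
cos(β/2)=0.384666, sin(β/2)=0.923056
d^2_{-2,-1}: single k=1 term ⇒ +0.105078;  D = +0.062624+0.084378i
d^2_{-1,-1}: k∈[0..1] ⇒ +0.021895 -0.378221 = -0.356326;  D = -0.064428+0.350453i
d^2_{0,-1}: k∈[0..1] ⇒ -0.128693 +0.741043 = +0.612350;  D = -0.515969+0.329769i
d^2_{1,-1}: k∈[0..1] ⇒ +0.378221 -0.725958 = -0.347737;  D = -0.336789-0.086571i
d^2_{2,-1}: single k=0 term ⇒ -0.605059;  D = +0.289499+0.531307i
Y_2^{m'}(θ=0.198,φ=2.3612) and Σ D·Y over m':
  (+0.0626+0.0844i)·(+0.0001+0.0149i)  (-0.0644+0.3505i)·(-0.1059-0.1048i)  (-0.5160+0.3298i)·(+0.5942+0.0000i)  (-0.3368-0.0866i)·(+0.1059-0.1048i)  (+0.2895+0.5313i)·(+0.0001-0.0149i)
Y_2^-1(R⁻¹ n̂) = -0.301018+0.188426i

Re=-0.3010 Im=0.1884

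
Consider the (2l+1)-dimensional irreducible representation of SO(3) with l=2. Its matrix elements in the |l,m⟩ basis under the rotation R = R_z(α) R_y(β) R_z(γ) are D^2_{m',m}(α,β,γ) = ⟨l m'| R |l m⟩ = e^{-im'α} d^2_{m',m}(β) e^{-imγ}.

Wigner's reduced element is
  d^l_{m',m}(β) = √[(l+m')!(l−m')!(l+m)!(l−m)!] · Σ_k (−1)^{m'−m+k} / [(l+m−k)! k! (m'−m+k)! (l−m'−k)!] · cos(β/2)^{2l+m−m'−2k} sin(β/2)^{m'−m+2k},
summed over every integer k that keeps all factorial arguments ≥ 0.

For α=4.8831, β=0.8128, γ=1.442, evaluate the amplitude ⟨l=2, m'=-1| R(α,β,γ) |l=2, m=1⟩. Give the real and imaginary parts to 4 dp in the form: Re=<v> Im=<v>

D^2_{-1,1}(4.8831,0.8128,1.442) = e^{-i·-1·4.8831}·d^2_{-1,1}(0.8128)·e^{-i·1·1.442}. Compute d first:
With c≡cos(β/2)=0.918550 and s≡sin(β/2)=0.395305, N=[1·6·6·1]^{1/2}=6.000000
k∈{2,3} keeps every argument non-negative
  k=2: (−1)^0·6.0000/(2)·0.9185^2·0.3953^2 = +0.395541
  k=3: (−1)^1·6.0000/(6)·0.9185^0·0.3953^4 = -0.024419
d^2_{-1,1}(0.8128) = +0.395541 -0.024419 = +0.371122
D = (+0.169883-0.985464i)·(+0.371122)·(+0.128441-0.991717i) = -0.354600-0.109499i

Re=-0.3546 Im=-0.1095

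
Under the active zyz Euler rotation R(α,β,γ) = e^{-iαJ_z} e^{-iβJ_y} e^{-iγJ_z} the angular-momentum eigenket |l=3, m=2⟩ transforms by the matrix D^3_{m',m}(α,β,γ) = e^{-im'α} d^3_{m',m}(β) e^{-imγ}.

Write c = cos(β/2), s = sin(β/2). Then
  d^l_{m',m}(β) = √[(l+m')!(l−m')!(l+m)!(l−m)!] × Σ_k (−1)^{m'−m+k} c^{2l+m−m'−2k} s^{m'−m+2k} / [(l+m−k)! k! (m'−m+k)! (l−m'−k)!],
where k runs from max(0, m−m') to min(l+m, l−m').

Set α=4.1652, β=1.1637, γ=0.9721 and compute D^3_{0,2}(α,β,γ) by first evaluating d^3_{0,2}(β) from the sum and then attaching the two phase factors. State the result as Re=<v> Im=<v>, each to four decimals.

D^3_{0,2}(4.1652,1.1637,0.9721) = e^{-i·0·4.1652}·d^3_{0,2}(1.1637)·e^{-i·2·0.9721}. Compute d first:
With c≡cos(β/2)=0.835447 and s≡sin(β/2)=0.549570, N=[6·6·120·1]^{1/2}=65.726707
k: max(0,(2)−(0))=2 … min(3+(2),3−(0))=3
  k=2: (−1)^0·65.7267/(12)·0.8354^4·0.5496^2 = +0.805905
  k=3: (−1)^1·65.7267/(12)·0.8354^2·0.5496^4 = -0.348732
d^3_{0,2}(1.1637) = +0.805905 -0.348732 = +0.457172
Phases: e^{-i·(0)·4.1652}=+1.000000+0.000000i, e^{-i·(2)·0.9721}=-0.364787-0.931091i ⇒ D=-0.166770-0.425669i

Re=-0.1668 Im=-0.4257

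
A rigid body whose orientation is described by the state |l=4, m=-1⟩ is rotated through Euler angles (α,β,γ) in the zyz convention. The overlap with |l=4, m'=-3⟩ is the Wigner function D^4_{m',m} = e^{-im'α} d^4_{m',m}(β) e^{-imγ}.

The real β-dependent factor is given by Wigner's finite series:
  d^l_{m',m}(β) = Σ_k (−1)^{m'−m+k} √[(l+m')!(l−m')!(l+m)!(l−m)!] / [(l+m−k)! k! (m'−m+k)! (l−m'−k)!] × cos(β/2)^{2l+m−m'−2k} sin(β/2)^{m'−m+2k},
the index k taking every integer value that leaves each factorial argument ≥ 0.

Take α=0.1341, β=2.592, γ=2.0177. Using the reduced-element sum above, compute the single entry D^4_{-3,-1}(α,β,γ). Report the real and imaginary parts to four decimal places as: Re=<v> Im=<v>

D^4_{-3,-1}(0.1341,2.592,2.0177) = e^{-i·-3·0.1341}·d^4_{-3,-1}(2.592)·e^{-i·-1·2.0177}. Compute d first:
c=cos(2.592/2)=0.271351, s=sin(2.592/2)=0.962480; N=√[1·5040·6·120]=1904.940944
k∈{2,3} keeps every argument non-negative
  k=2: (−1)^0·1904.9409/(240)·0.2714^6·0.9625^2 = +0.002935
  k=3: (−1)^1·1904.9409/(144)·0.2714^4·0.9625^4 = -0.061548
d^4_{-3,-1}(2.592) = +0.002935 -0.061548 = -0.058612
Phases: e^{-i·(-3)·0.1341}=+0.920163+0.391536i, e^{-i·(-1)·2.0177}=-0.432175+0.901790i ⇒ D=+0.044004-0.038718i

Re=0.0440 Im=-0.0387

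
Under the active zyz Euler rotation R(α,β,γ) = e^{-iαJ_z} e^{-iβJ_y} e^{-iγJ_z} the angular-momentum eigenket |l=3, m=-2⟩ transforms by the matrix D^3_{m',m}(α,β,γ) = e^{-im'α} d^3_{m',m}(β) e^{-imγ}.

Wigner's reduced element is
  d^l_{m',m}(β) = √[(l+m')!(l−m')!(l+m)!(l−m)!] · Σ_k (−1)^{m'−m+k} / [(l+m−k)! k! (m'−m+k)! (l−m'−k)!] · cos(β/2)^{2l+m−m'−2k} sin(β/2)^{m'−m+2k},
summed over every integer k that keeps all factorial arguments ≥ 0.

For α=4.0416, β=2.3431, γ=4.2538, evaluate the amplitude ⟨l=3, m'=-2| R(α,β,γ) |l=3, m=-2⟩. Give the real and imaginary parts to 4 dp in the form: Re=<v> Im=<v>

Re=0.0593 Im=0.0722

Split into d^3_{-2,-2}(β=2.3431) × two z-phases.
With c≡cos(β/2)=0.388724 and s≡sin(β/2)=0.921354, N=[1·120·1·120]^{1/2}=120.000000
k: max(0,(-2)−(-2))=0 … min(3+(-2),3−(-2))=1
  k=0: (−1)^0·120.0000/(120)·0.3887^6·0.9214^0 = +0.003450
  k=1: (−1)^1·120.0000/(24)·0.3887^4·0.9214^2 = -0.096915
d^3_{-2,-2}(2.3431) = +0.003450 -0.096915 = -0.093464
Phases: e^{-i·(-2)·4.0416}=-0.227216+0.973844i, e^{-i·(-2)·4.2538}=-0.608063+0.793889i ⇒ D=+0.059346+0.072205i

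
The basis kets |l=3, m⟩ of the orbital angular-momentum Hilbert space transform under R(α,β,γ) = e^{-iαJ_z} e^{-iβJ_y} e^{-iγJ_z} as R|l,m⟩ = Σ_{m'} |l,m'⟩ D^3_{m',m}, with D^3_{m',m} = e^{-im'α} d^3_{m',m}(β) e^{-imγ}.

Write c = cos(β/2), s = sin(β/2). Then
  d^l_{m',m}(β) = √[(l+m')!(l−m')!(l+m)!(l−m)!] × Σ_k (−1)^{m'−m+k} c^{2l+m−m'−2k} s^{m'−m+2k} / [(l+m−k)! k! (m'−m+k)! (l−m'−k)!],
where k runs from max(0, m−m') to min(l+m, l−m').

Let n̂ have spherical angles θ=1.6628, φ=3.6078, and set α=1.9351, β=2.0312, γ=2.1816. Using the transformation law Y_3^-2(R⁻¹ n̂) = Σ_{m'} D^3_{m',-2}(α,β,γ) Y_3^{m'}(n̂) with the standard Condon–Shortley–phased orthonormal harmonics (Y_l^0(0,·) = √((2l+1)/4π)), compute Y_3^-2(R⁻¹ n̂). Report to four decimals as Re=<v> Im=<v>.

Re=-0.0048 Im=-0.0507

Need the full column D^3_{m',-2} for m'=−3..3 at α=1.9351, β=2.0312, γ=2.1816.
cos(β/2)=0.527110, sin(β/2)=0.849797
d^3_{-3,-2}: single k=1 term ⇒ +0.084703;  D = -0.062337-0.057346i
d^3_{-2,-2}: k∈[0..1] ⇒ +0.021449 -0.278744 = -0.257295;  D = +0.095297-0.238996i
d^3_{-1,-2}: k∈[0..1] ⇒ -0.109351 +0.568433 = +0.459083;  D = +0.459030+0.006939i
d^3_{0,-2}: k∈[0..1] ⇒ +0.305349 -0.793641 = -0.488292;  D = +0.167062+0.458824i
d^3_{1,-2}: k∈[0..1] ⇒ -0.568433 +0.738716 = +0.170282;  D = -0.128747+0.111446i
d^3_{2,-2}: k∈[0..1] ⇒ +0.724492 -0.376609 = +0.347882;  D = +0.306456+0.164643i
d^3_{3,-2}: single k=0 term ⇒ -0.572207;  D = -0.073438+0.567475i
Y_3^{m'}(θ=1.6628,φ=3.6078) and Σ D·Y over m':
  (-0.0623-0.0573i)·(-0.0706+0.4059i)  (+0.0953-0.2390i)·(-0.0555+0.0748i)  (+0.4590+0.0069i)·(+0.2753-0.1386i)  (+0.1671+0.4588i)·(+0.1014+0.0000i)  (-0.1287+0.1114i)·(-0.2753-0.1386i)  (+0.3065+0.1646i)·(-0.0555-0.0748i)  (-0.0734+0.5675i)·(+0.0706+0.4059i)
Y_3^-2(R⁻¹ n̂) = -0.004754-0.050677i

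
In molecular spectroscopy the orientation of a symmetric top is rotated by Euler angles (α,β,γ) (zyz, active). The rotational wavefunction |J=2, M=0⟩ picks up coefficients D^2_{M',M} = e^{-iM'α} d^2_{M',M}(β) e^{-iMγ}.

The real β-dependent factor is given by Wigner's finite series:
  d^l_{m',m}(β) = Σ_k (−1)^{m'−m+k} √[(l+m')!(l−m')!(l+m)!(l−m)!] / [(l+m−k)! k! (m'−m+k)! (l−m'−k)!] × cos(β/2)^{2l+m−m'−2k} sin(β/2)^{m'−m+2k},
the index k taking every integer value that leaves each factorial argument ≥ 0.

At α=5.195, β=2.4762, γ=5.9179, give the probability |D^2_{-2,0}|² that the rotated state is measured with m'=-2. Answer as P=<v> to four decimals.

First d^2_{-2,0}(β=2.4762), then the phase factors e^{-i(-2)α} and e^{-i(0)γ}:
Half-angle: c=0.326593, s=0.945165. N=√(1·24·2·2)=9.797959
k: max(0,(0)−(-2))=2 … min(2+(0),2−(-2))=2
  k=2: (−1)^0·9.7980/(4)·0.3266^2·0.9452^2 = +0.233402
d^2_{-2,0}(2.4762) = +0.233402
|D^2_{-2,0}|² = |d^2_{-2,0}(β)|² = (+0.233402)² = 0.054476 (the z-rotation phases have unit modulus)

P=0.0545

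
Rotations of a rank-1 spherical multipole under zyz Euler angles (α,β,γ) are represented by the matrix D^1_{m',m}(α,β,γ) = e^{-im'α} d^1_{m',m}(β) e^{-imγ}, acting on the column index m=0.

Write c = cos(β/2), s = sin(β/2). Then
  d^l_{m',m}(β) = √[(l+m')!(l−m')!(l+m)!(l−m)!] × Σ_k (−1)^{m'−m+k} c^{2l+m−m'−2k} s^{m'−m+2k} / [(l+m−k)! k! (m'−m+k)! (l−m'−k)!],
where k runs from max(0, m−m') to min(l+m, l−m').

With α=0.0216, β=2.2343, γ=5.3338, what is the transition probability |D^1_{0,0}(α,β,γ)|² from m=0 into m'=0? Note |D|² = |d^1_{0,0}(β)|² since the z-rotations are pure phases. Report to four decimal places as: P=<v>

P=0.3793

First d^1_{0,0}(β=2.2343), then the phase factors e^{-i(0)α} and e^{-i(0)γ}:
Half-angle: c=0.438246, s=0.898855. N=√(1·1·1·1)=1.000000
The bounds max(0,m−m')=0 and min(l+m,l−m')=1 give 2 terms
  k=0: (−1)^0·1.0000/(1)·0.4382^2·0.8989^0 = +0.192060
  k=1: (−1)^1·1.0000/(1)·0.4382^0·0.8989^2 = -0.807940
d^1_{0,0}(2.2343) = +0.192060 -0.807940 = -0.615881
|D^1_{0,0}|² = |d^1_{0,0}(β)|² = (-0.615881)² = 0.379309 (the z-rotation phases have unit modulus)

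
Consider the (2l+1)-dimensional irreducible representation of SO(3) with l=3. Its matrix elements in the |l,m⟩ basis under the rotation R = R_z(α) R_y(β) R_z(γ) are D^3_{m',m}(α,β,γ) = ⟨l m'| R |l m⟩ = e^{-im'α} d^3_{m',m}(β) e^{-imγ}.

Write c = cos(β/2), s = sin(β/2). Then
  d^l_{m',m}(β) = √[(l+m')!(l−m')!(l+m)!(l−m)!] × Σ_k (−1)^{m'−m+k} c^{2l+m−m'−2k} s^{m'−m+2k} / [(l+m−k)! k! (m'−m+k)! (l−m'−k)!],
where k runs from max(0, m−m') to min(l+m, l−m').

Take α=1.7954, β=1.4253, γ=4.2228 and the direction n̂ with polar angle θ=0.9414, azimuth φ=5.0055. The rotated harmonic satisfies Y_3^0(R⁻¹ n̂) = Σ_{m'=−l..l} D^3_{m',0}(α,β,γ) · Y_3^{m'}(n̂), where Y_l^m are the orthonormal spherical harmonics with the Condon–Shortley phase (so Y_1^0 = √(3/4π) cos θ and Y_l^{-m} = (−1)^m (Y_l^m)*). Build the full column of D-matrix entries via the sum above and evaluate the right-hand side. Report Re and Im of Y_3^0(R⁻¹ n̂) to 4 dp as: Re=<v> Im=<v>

Re=0.1226 Im=0.0000

Need the full column D^3_{m',0} for m'=−3..3 at α=1.7954, β=1.4253, γ=4.2228.
cos(β/2)=0.756632, sin(β/2)=0.653841
d^3_{-3,0}: single k=3 term ⇒ +0.541484;  D = +0.337869-0.423142i
d^3_{-2,0}: k∈[2..3] ⇒ +0.767439 -0.573085 = +0.194354;  D = -0.175072-0.084398i
d^3_{-1,0}: k∈[1..3] ⇒ +0.561676 -1.258295 +0.313211 = -0.383408;  D = +0.085393-0.373778i
d^3_{0,0}: k∈[0..3] ⇒ +0.187632 -1.261030 +0.941674 -0.078133 = -0.209856;  D = -0.209856+0.000000i
d^3_{1,0}: k∈[0..2] ⇒ -0.561676 +1.258295 -0.313211 = +0.383408;  D = -0.085393-0.373778i
d^3_{2,0}: k∈[0..1] ⇒ +0.767439 -0.573085 = +0.194354;  D = -0.175072+0.084398i
d^3_{3,0}: single k=0 term ⇒ -0.541484;  D = -0.337869-0.423142i
Y_3^{m'}(θ=0.9414,φ=5.0055) and Σ D·Y over m':
  (+0.3379-0.4231i)·(-0.1698-0.1405i)  (-0.1751-0.0844i)·(-0.3275+0.2175i)  (+0.0854-0.3738i)·(+0.0553+0.1832i)  (-0.2099+0.0000i)·(-0.2784+0.0000i)  (-0.0854-0.3738i)·(-0.0553+0.1832i)  (-0.1751+0.0844i)·(-0.3275-0.2175i)  (-0.3379-0.4231i)·(+0.1698-0.1405i)
Y_3^0(R⁻¹ n̂) = +0.122559+0.000000i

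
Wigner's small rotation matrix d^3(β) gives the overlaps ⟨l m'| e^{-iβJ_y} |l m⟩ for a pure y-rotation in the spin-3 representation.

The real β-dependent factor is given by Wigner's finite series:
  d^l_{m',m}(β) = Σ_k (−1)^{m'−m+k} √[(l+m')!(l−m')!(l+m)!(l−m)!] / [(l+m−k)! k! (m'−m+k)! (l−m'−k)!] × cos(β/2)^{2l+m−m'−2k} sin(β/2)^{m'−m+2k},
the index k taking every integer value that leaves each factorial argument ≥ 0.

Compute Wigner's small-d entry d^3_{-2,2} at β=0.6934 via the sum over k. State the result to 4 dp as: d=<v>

d^3_{-2,2}(β=0.6934) via Wigner's sum:
With c≡cos(β/2)=0.940499 and s≡sin(β/2)=0.339796, N=[1·120·120·1]^{1/2}=120.000000
The bounds max(0,m−m')=4 and min(l+m,l−m')=5 give 2 terms
  k=4: (−1)^0·120.0000/(24)·0.9405^2·0.3398^4 = +0.058960
  k=5: (−1)^1·120.0000/(120)·0.9405^0·0.3398^6 = -0.001539
d^3_{-2,2}(0.6934) = +0.058960 -0.001539 = +0.057421

d=0.0574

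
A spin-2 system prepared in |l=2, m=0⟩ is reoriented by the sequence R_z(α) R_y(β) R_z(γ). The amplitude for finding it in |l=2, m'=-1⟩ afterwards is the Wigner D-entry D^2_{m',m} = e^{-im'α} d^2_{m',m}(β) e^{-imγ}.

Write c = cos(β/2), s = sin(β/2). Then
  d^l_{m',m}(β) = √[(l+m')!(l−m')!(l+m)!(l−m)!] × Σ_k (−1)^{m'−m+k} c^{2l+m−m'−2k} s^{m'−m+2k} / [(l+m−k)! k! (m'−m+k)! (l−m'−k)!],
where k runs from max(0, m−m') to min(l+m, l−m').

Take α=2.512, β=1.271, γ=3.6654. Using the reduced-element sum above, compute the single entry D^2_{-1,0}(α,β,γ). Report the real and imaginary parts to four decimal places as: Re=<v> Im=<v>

First d^2_{-1,0}(β=1.271), then the phase factors e^{-i(-1)α} and e^{-i(0)γ}:
c=cos(1.271/2)=0.804775, s=sin(1.271/2)=0.593580; N=√[1·6·2·2]=4.898979
Admissible k: 1..2 (factorial args all ≥0)
  k=1: (−1)^0·4.8990/(2)·0.8048^3·0.5936^1 = +0.757841
  k=2: (−1)^1·4.8990/(2)·0.8048^1·0.5936^3 = -0.412276
d^2_{-1,0}(1.271) = +0.757841 -0.412276 = +0.345566
Attach z-rotation phases: D = e^{-i(-1)(2.512)}·(+0.345566)·e^{-i(0)(3.6654)} = -0.279309+0.203474i

Re=-0.2793 Im=0.2035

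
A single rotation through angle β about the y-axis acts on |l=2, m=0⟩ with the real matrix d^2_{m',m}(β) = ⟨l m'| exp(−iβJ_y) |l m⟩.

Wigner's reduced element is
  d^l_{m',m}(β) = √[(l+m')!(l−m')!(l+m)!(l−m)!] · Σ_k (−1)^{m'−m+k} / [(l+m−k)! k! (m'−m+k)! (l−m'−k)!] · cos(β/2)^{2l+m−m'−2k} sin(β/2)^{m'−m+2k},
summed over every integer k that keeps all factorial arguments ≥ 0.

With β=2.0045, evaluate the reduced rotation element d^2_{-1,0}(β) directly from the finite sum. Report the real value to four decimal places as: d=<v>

d=-0.4670

d^2_{-1,0}(β=2.0045) via Wigner's sum:
c=cos(2.0045/2)=0.538408, s=sin(2.0045/2)=0.842685; N=√[1·6·2·2]=4.898979
k: max(0,(0)−(-1))=1 … min(2+(0),2−(-1))=2
  k=1: (−1)^0·4.8990/(2)·0.5384^3·0.8427^1 = +0.322162
  k=2: (−1)^1·4.8990/(2)·0.5384^1·0.8427^3 = -0.789191
d^2_{-1,0}(2.0045) = +0.322162 -0.789191 = -0.467029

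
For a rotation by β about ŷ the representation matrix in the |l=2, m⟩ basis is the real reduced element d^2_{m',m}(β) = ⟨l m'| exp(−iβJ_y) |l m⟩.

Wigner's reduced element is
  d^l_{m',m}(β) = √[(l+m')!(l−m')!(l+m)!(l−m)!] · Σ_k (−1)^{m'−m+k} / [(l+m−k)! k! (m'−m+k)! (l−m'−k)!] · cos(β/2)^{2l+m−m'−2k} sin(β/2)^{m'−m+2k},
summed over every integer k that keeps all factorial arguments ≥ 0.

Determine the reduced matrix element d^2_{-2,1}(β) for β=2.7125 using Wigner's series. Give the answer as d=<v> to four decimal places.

d=0.3972

d^2_{-2,1}(β=2.7125) via Wigner's sum:
Half-angle: c=0.212904, s=0.977073. N=√(1·24·6·1)=12.000000
k∈{3} keeps every argument non-negative
  k=3: (−1)^0·12.0000/(6)·0.2129^1·0.9771^3 = +0.397187
d^2_{-2,1}(2.7125) = +0.397187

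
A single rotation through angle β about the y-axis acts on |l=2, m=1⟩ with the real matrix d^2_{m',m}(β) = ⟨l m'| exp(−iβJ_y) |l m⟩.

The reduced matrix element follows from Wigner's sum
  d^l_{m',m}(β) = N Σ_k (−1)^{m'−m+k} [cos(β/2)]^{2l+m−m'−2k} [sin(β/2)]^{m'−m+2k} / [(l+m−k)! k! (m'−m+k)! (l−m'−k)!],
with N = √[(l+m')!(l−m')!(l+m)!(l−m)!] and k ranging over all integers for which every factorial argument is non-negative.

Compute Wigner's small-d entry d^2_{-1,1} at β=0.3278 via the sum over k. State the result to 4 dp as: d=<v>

d^2_{-1,1}(β=0.3278) via Wigner's sum:
c=cos(0.3278/2)=0.986598, s=sin(0.3278/2)=0.163167; N=√[1·6·6·1]=6.000000
The bounds max(0,m−m')=2 and min(l+m,l−m')=3 give 2 terms
  k=2: (−1)^0·6.0000/(2)·0.9866^2·0.1632^2 = +0.077744
  k=3: (−1)^1·6.0000/(6)·0.9866^0·0.1632^4 = -0.000709
d^2_{-1,1}(0.3278) = +0.077744 -0.000709 = +0.077035

d=0.0770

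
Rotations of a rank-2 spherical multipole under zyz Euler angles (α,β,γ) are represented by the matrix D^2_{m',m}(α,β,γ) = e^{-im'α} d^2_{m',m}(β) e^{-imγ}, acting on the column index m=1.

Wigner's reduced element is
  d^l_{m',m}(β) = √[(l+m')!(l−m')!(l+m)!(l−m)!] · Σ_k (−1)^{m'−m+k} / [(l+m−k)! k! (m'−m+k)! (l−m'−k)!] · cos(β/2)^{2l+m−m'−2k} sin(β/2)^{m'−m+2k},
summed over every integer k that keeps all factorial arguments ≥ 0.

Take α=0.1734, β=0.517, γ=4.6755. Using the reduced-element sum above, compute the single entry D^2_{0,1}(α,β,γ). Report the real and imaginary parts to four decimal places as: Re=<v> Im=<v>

Split into d^2_{0,1}(β=0.517) × two z-phases.
c=cos(0.517/2)=0.966775, s=sin(0.517/2)=0.255631; N=√[2·2·6·1]=4.898979
k∈{1,2} keeps every argument non-negative
  k=1: (−1)^0·4.8990/(2)·0.9668^3·0.2556^1 = +0.565802
  k=2: (−1)^1·4.8990/(2)·0.9668^1·0.2556^3 = -0.039558
d^2_{0,1}(0.517) = +0.565802 -0.039558 = +0.526243
D = (+1.000000+0.000000i)·(+0.526243)·(-0.036881+0.999320i) = -0.019408+0.525885i

Re=-0.0194 Im=0.5259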